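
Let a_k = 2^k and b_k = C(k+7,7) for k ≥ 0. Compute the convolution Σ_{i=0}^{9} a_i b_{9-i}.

The convolution is the x^9 coefficient of A(x)B(x).
Σ = 1·11440 + 2·6435 + 4·3432 + 8·1716 + 16·792 + 32·330 + 64·120 + 128·36 + 256·8 + 512·1 = 89846.

89846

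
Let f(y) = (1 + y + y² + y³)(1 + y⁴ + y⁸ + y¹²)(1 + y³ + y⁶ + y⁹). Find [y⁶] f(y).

(1 + y + y² + y³) has coefficients 1,1,1,1 for degrees 0…3.
(1 + y⁴ + y⁸ + y¹²) has coefficients 1,0,0,0,1,0,0 for degrees 0…6.
Finally multiplying by (1 + y³ + y⁶ + y⁹), the product of all factors after the first has coefficients 1,0,0,1,1,0,1 for degrees 0…6.
[y⁶] = 1·1 + 1·0 + 1·1 + 1·1 = 3.

3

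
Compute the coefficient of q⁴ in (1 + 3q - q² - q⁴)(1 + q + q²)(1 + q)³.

(1 + 3q - q² - q⁴) has coefficients 1,3,-1,0,-1 for degrees 0…4.
(1 + q + q²) has coefficients 1,1,1,0,0 for degrees 0…4.
Finally multiplying by (1 + q)³, the product of all factors after the first has coefficients 1,4,7,7,4 for degrees 0…4.
[q⁴] = 1·4 + 3·7 − 1·7 − 1·1 = 17.

17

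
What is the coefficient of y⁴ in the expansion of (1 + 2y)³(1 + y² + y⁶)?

12

(1 + 2y)³ has coefficients 1,6,12,8 for degrees 0…3.
(1 + y² + y⁶) has coefficients 1,0,1,0,0 for degrees 0…4.
[y⁴] = 1·0 + 6·0 + 12·1 + 8·0 = 12.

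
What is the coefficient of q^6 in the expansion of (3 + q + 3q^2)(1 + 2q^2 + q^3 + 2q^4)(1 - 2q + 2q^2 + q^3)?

(3 + q + 3q^2) has coefficients 3,1,3 for degrees 0…2.
(1 + 2q^2 + q^3 + 2q^4) has coefficients 1,0,2,1,2,0,0 for degrees 0…6.
Finally multiplying by (1 - 2q + 2q^2 + q^3), the product of all factors after the first has coefficients 1,-2,4,-2,4,0,5 for degrees 0…6.
[q^6] = 3·5 + 1·0 + 3·4 = 27.

27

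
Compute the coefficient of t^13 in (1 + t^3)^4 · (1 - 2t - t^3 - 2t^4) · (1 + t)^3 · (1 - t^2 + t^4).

-33

(1 + t^3)^4 has coefficients 1,0,0,4,0,0,6,0,0,4,0,0,1 for degrees 0…12.
(1 - 2t - t^3 - 2t^4) has coefficients 1,-2,0,-1,-2,0,0,0,0,0,0,0,0,0 for degrees 0…13.
Multiplying by (1 + t)^3 gives running coefficients 1,1,-3,-6,-7,-9,-7,-2,0,0,0,0,0,0 for degrees 0…13.
Finally multiplying by (1 - t^2 + t^4), the product of all factors after the first has coefficients 1,1,-4,-7,-3,-2,-3,1,0,-7,-7,-2,0,0 for degrees 0…13.
[t^13] = 1·0 + 4·(-7) + 6·1 + 4·(-3) + 1·1 = -33.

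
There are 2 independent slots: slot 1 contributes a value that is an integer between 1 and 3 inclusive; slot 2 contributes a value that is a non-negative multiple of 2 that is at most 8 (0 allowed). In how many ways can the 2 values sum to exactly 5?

The generating function for the choices is (z + z^2 + z^3)·(1 + z^2 + z^4 + z^6 + z^8); the count is [z^5].
(z + z^2 + z^3) has coefficients 0,1,1,1 for degrees 0…3.
(1 + z^2 + z^4 + z^6 + z^8) has coefficients 1,0,1,0,1,0 for degrees 0…5.
[z^5] = 1·1 + 1·0 + 1·1 = 2.

2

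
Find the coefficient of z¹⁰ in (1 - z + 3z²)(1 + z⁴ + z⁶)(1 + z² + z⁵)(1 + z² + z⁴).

(1 - z + 3z²) has coefficients 1,-1,3 for degrees 0…2.
(1 + z⁴ + z⁶) has coefficients 1,0,0,0,1,0,1,0,0,0,0 for degrees 0…10.
Multiplying by (1 + z² + z⁵) gives running coefficients 1,0,1,0,1,1,2,0,1,1,0 for degrees 0…10.
Finally multiplying by (1 + z² + z⁴), the product of all factors after the first has coefficients 1,0,2,0,3,1,4,1,4,2,3 for degrees 0…10.
[z¹⁰] = 1·3 − 1·2 + 3·4 = 13.

13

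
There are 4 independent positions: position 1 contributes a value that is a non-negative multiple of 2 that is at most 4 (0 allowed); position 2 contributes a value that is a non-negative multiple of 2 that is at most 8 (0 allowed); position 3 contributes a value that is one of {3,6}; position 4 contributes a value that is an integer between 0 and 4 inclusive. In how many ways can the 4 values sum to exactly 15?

The generating function for the choices is (1 + q² + q⁴)·(1 + q² + q⁴ + q⁶ + q⁸)·(q³ + q⁶)·(1 + q + q² + q³ + q⁴); the count is [q¹⁵].
(1 + q² + q⁴) has coefficients 1,0,1,0,1 for degrees 0…4.
(1 + q² + q⁴ + q⁶ + q⁸) has coefficients 1,0,1,0,1,0,1,0,1,0,0,0,0,0,0,0 for degrees 0…15.
Multiplying by (q³ + q⁶) gives running coefficients 0,0,0,1,0,1,1,1,1,1,1,1,1,0,1,0 for degrees 0…15.
Finally multiplying by (1 + q + q² + q³ + q⁴), the product of all factors after the first has coefficients 0,0,0,1,1,2,3,4,4,5,5,5,5,4,4,3 for degrees 0…15.
[q¹⁵] = 1·3 + 1·4 + 1·5 = 12.

12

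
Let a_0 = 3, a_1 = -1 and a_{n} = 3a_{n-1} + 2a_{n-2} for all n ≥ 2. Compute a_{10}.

The ordinary generating function has denominator 1 - 3x - 2x^2.
Iterating the recurrence: a_0,…,a_{10} = 3, -1, 3, 7, 27, 95, 339, 1207, 4299, 15311, 54531.

54531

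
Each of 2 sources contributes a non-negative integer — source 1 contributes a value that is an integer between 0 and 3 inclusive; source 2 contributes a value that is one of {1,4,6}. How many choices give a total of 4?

The generating function for the choices is (1 + q + q^2 + q^3)·(q + q^4 + q^6); the count is [q^4].
(1 + q + q^2 + q^3) has coefficients 1,1,1,1 for degrees 0…3.
(q + q^4 + q^6) has coefficients 0,1,0,0,1 for degrees 0…4.
[q^4] = 1·1 + 1·0 + 1·0 + 1·1 = 2.

2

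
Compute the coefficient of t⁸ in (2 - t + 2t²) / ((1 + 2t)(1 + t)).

1531

The denominator gives the recurrence a_n = −3a_(n−1) − 2a_(n−2) for n ≥ 3; the numerator fixes a_0 = 2, a_1 = -7, a_2 = 19.
Iterating: 2, -7, 19, -43, 91, -187, 379, -763, 1531, so a_8 = 1531.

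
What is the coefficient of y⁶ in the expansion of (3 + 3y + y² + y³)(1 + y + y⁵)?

(3 + 3y + y² + y³) has coefficients 3,3,1,1 for degrees 0…3.
(1 + y + y⁵) has coefficients 1,1,0,0,0,1,0 for degrees 0…6.
[y⁶] = 3·0 + 3·1 + 1·0 + 1·0 = 3.

3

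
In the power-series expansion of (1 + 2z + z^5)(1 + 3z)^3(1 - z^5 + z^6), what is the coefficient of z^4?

(1 + 2z + z^5) has coefficients 1,2,0,0,0 for degrees 0…4.
(1 + 3z)^3 has coefficients 1,9,27,27,0 for degrees 0…4.
Finally multiplying by (1 - z^5 + z^6), the product of all factors after the first has coefficients 1,9,27,27,0 for degrees 0…4.
[z^4] = 1·0 + 2·27 = 54.

54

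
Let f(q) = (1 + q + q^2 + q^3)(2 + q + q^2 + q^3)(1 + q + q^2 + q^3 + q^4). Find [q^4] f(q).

17

(1 + q + q^2 + q^3) has coefficients 1,1,1,1 for degrees 0…3.
(2 + q + q^2 + q^3) has coefficients 2,1,1,1,0 for degrees 0…4.
Finally multiplying by (1 + q + q^2 + q^3 + q^4), the product of all factors after the first has coefficients 2,3,4,5,5 for degrees 0…4.
[q^4] = 1·5 + 1·5 + 1·4 + 1·3 = 17.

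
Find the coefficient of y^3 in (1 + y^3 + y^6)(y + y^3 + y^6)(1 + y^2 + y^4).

(1 + y^3 + y^6) has coefficients 1,0,0,1 for degrees 0…3.
(y + y^3 + y^6) has coefficients 0,1,0,1 for degrees 0…3.
Finally multiplying by (1 + y^2 + y^4), the product of all factors after the first has coefficients 0,1,0,2 for degrees 0…3.
[y^3] = 1·2 + 1·0 = 2.

2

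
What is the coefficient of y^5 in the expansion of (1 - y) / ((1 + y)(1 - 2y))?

Partial fractions give a closed form: a_n = (2/3)·(-1)^n + (1/3)·2^n.
At n = 5: a_5 = 10.

10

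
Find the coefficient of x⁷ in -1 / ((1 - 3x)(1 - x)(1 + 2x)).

Partial fractions give a closed form: a_n = (-9/10)·3^n + (1/6)·1^n + (-4/15)·(-2)^n.
At n = 7: a_7 = -1934.

-1934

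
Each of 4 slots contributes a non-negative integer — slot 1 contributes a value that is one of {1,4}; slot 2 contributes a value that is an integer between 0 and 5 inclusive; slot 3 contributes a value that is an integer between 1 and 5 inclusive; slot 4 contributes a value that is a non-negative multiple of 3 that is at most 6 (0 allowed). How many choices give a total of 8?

The generating function for the choices is (y + y⁴)·(1 + y + y² + y³ + y⁴ + y⁵)·(y + y² + y³ + y⁴ + y⁵)·(1 + y³ + y⁶); the count is [y⁸].
(y + y⁴) has coefficients 0,1,0,0,1 for degrees 0…4.
(1 + y + y² + y³ + y⁴ + y⁵) has coefficients 1,1,1,1,1,1,0,0,0 for degrees 0…8.
Multiplying by (y + y² + y³ + y⁴ + y⁵) gives running coefficients 0,1,2,3,4,5,5,4,3 for degrees 0…8.
Finally multiplying by (1 + y³ + y⁶), the product of all factors after the first has coefficients 0,1,2,3,5,7,8,9,10 for degrees 0…8.
[y⁸] = 1·9 + 1·5 = 14.

14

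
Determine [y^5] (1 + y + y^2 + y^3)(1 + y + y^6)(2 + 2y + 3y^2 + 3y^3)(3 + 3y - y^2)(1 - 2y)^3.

(1 + y + y^2 + y^3) has coefficients 1,1,1,1 for degrees 0…3.
(1 + y + y^6) has coefficients 1,1,0,0,0,0 for degrees 0…5.
Multiplying by (2 + 2y + 3y^2 + 3y^3) gives running coefficients 2,4,5,6,3,0 for degrees 0…5.
Multiplying by (3 + 3y - y^2) gives running coefficients 6,18,25,29,22,3 for degrees 0…5.
Finally multiplying by (1 - 2y)^3, the product of all factors after the first has coefficients 6,-18,-11,47,4,19 for degrees 0…5.
[y^5] = 1·19 + 1·4 + 1·47 + 1·(-11) = 59.

59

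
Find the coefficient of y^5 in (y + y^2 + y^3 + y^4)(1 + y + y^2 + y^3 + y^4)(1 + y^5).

4

(y + y^2 + y^3 + y^4) has coefficients 0,1,1,1,1 for degrees 0…4.
(1 + y + y^2 + y^3 + y^4) has coefficients 1,1,1,1,1,0 for degrees 0…5.
Finally multiplying by (1 + y^5), the product of all factors after the first has coefficients 1,1,1,1,1,1 for degrees 0…5.
[y^5] = 1·1 + 1·1 + 1·1 + 1·1 = 4.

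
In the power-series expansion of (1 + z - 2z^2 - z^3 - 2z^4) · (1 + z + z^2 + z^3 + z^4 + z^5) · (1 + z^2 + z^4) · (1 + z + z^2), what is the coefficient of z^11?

(1 + z - 2z^2 - z^3 - 2z^4) has coefficients 1,1,-2,-1,-2 for degrees 0…4.
(1 + z + z^2 + z^3 + z^4 + z^5) has coefficients 1,1,1,1,1,1,0,0,0,0,0,0 for degrees 0…11.
Multiplying by (1 + z^2 + z^4) gives running coefficients 1,1,2,2,3,3,2,2,1,1,0,0 for degrees 0…11.
Finally multiplying by (1 + z + z^2), the product of all factors after the first has coefficients 1,2,4,5,7,8,8,7,5,4,2,1 for degrees 0…11.
[z^11] = 1·1 + 1·2 − 2·4 − 1·5 − 2·7 = -24.

-24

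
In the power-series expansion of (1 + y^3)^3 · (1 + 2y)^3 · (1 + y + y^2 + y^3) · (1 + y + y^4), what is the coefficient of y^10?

(1 + y^3)^3 has coefficients 1,0,0,3,0,0,3,0,0,1 for degrees 0…9.
(1 + 2y)^3 has coefficients 1,6,12,8,0,0,0,0,0,0,0 for degrees 0…10.
Multiplying by (1 + y + y^2 + y^3) gives running coefficients 1,7,19,27,26,20,8,0,0,0,0 for degrees 0…10.
Finally multiplying by (1 + y + y^4), the product of all factors after the first has coefficients 1,8,26,46,54,53,47,35,26,20,8 for degrees 0…10.
[y^10] = 1·8 + 3·35 + 3·54 + 1·8 = 283.

283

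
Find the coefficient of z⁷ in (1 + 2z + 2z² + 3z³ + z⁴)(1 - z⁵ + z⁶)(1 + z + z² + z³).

-1

(1 + 2z + 2z² + 3z³ + z⁴) has coefficients 1,2,2,3,1 for degrees 0…4.
(1 - z⁵ + z⁶) has coefficients 1,0,0,0,0,-1,1,0 for degrees 0…7.
Finally multiplying by (1 + z + z² + z³), the product of all factors after the first has coefficients 1,1,1,1,0,-1,0,0 for degrees 0…7.
[z⁷] = 1·0 + 2·0 + 2·(-1) + 3·0 + 1·1 = -1.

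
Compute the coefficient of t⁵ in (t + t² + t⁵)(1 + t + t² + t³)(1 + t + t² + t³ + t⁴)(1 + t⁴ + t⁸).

(t + t² + t⁵) has coefficients 0,1,1,0,0,1 for degrees 0…5.
(1 + t + t² + t³) has coefficients 1,1,1,1,0,0 for degrees 0…5.
Multiplying by (1 + t + t² + t³ + t⁴) gives running coefficients 1,2,3,4,4,3 for degrees 0…5.
Finally multiplying by (1 + t⁴ + t⁸), the product of all factors after the first has coefficients 1,2,3,4,5,5 for degrees 0…5.
[t⁵] = 1·5 + 1·4 + 1·1 = 10.

10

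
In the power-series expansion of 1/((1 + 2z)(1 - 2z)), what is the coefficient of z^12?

Partial fractions give a closed form: a_n = (1/2)·(-2)^n + (1/2)·2^n.
At n = 12: a_12 = 4096.

4096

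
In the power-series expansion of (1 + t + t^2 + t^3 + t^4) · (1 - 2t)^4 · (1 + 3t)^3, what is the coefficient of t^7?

83

(1 + t + t^2 + t^3 + t^4) has coefficients 1,1,1,1,1 for degrees 0…4.
(1 - 2t)^4 has coefficients 1,-8,24,-32,16,0,0,0 for degrees 0…7.
Finally multiplying by (1 + 3t)^3, the product of all factors after the first has coefficients 1,1,-21,-5,160,-72,-432,432 for degrees 0…7.
[t^7] = 1·432 + 1·(-432) + 1·(-72) + 1·160 + 1·(-5) = 83.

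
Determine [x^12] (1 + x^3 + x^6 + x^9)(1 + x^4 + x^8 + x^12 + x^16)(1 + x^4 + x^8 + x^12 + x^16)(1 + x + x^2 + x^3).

(1 + x^3 + x^6 + x^9) has coefficients 1,0,0,1,0,0,1,0,0,1 for degrees 0…9.
(1 + x^4 + x^8 + x^12 + x^16) has coefficients 1,0,0,0,1,0,0,0,1,0,0,0,1 for degrees 0…12.
Multiplying by (1 + x^4 + x^8 + x^12 + x^16) gives running coefficients 1,0,0,0,2,0,0,0,3,0,0,0,4 for degrees 0…12.
Finally multiplying by (1 + x + x^2 + x^3), the product of all factors after the first has coefficients 1,1,1,1,2,2,2,2,3,3,3,3,4 for degrees 0…12.
[x^12] = 1·4 + 1·3 + 1·2 + 1·1 = 10.

10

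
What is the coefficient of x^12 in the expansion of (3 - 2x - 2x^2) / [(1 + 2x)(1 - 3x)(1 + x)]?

516337

Partial fractions give a closed form: a_n = (14/5)·(-2)^n + (19/20)·3^n + (-3/4)·(-1)^n.
At n = 12: a_12 = 516337.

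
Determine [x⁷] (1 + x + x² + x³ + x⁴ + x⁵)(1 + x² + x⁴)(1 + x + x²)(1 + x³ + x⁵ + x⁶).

20

(1 + x + x² + x³ + x⁴ + x⁵) has coefficients 1,1,1,1,1,1 for degrees 0…5.
(1 + x² + x⁴) has coefficients 1,0,1,0,1,0,0,0 for degrees 0…7.
Multiplying by (1 + x + x²) gives running coefficients 1,1,2,1,2,1,1,0 for degrees 0…7.
Finally multiplying by (1 + x³ + x⁵ + x⁶), the product of all factors after the first has coefficients 1,1,2,2,3,4,4,5 for degrees 0…7.
[x⁷] = 1·5 + 1·4 + 1·4 + 1·3 + 1·2 + 1·2 = 20.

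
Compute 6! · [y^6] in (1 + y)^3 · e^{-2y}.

The EGF product rule gives c_6 = Σ_{k_1+k_2=6} C(6; k_1,k_2) · ∏ g_i(k_i), where (1+y)^3 gives the falling factorial (3)_k; e^{-2y} gives (-2)^k.
g_1(k) for k = 0…6: 1, 3, 6, 6, 0, 0, 0.
g_2(k) for k = 0…6: 1, -2, 4, -8, 16, -32, 64.
c_6 = Σ_k C(6,k)·g_1(k)·g_2(6−k) = 1·1·64 + 6·3·(-32) + 15·6·16 + 20·6·(-8) = 64 − 576 + 1440 − 960 = -32.

-32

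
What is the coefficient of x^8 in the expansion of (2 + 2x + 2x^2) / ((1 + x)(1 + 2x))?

The denominator gives the recurrence a_n = −3a_(n−1) − 2a_(n−2) for n ≥ 3; the numerator fixes a_0 = 2, a_1 = -4, a_2 = 10.
Iterating: 2, -4, 10, -22, 46, -94, 190, -382, 766, so a_8 = 766.

766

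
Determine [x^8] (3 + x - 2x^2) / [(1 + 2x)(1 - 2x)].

640

The denominator gives the recurrence a_n = 4a_(n−2) for n ≥ 3; the numerator fixes a_0 = 3, a_1 = 1, a_2 = 10.
Iterating: 3, 1, 10, 4, 40, 16, 160, 64, 640, so a_8 = 640.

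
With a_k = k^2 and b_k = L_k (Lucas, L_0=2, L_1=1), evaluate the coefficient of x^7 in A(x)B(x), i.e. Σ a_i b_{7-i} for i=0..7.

The convolution is the x^7 coefficient of A(x)B(x).
Σ = 0·29 + 1·18 + 4·11 + 9·7 + 16·4 + 25·3 + 36·1 + 49·2 = 398.

398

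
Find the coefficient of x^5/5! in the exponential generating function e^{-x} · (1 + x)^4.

The EGF product rule gives c_5 = Σ_{k_1+k_2=5} C(5; k_1,k_2) · ∏ g_i(k_i), where e^{-x} gives (-1)^k; (1+x)^4 gives the falling factorial (4)_k.
g_1(k) for k = 0…5: 1, -1, 1, -1, 1, -1.
g_2(k) for k = 0…5: 1, 4, 12, 24, 24, 0.
c_5 = Σ_k C(5,k)·g_1(k)·g_2(5−k) = 5·(-1)·24 + 10·1·24 + 10·(-1)·12 + 5·1·4 + 1·(-1)·1 = −120 + 240 − 120 + 20 − 1 = 19.

19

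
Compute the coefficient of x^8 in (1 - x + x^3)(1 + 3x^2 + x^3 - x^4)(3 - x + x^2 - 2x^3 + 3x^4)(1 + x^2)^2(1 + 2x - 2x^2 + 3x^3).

-97

(1 - x + x^3) has coefficients 1,-1,0,1 for degrees 0…3.
(1 + 3x^2 + x^3 - x^4) has coefficients 1,0,3,1,-1,0,0,0,0 for degrees 0…8.
Multiplying by (3 - x + x^2 - 2x^3 + 3x^4) gives running coefficients 3,-1,10,-2,2,-4,6,5,-3 for degrees 0…8.
Multiplying by (1 + x^2)^2 gives running coefficients 3,-1,16,-4,25,-9,20,-5,11 for degrees 0…8.
Finally multiplying by (1 + 2x - 2x^2 + 3x^3), the product of all factors after the first has coefficients 3,5,8,39,-18,97,-60,128,-66 for degrees 0…8.
[x^8] = 1·(-66) − 1·128 + 1·97 = -97.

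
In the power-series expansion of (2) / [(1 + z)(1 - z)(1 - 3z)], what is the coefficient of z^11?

398580

Partial fractions give a closed form: a_n = (1/4)·(-1)^n + (-1/2)·1^n + (9/4)·3^n.
At n = 11: a_11 = 398580.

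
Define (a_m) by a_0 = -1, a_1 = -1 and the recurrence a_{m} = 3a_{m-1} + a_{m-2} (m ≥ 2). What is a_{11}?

The ordinary generating function has denominator 1 - 3q - q^2.
Iterating the recurrence: a_0,…,a_{11} = -1, -1, -4, -13, -43, -142, -469, -1549, -5116, -16897, -55807, -184318.

-184318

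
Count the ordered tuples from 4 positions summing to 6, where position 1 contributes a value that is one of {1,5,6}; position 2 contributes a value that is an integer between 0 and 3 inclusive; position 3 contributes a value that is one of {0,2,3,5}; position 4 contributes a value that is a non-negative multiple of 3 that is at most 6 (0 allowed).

7

The generating function for the choices is (y + y^5 + y^6)·(1 + y + y^2 + y^3)·(1 + y^2 + y^3 + y^5)·(1 + y^3 + y^6); the count is [y^6].
(y + y^5 + y^6) has coefficients 0,1,0,0,0,1,1 for degrees 0…6.
(1 + y + y^2 + y^3) has coefficients 1,1,1,1,0,0,0 for degrees 0…6.
Multiplying by (1 + y^2 + y^3 + y^5) gives running coefficients 1,1,2,3,2,3,2 for degrees 0…6.
Finally multiplying by (1 + y^3 + y^6), the product of all factors after the first has coefficients 1,1,2,4,3,5,6 for degrees 0…6.
[y^6] = 1·5 + 1·1 + 1·1 = 7.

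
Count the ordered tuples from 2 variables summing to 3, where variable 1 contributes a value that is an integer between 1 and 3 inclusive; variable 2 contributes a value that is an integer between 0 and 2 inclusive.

The generating function for the choices is (x + x^2 + x^3)·(1 + x + x^2); the count is [x^3].
(x + x^2 + x^3) has coefficients 0,1,1,1 for degrees 0…3.
(1 + x + x^2) has coefficients 1,1,1,0 for degrees 0…3.
[x^3] = 1·1 + 1·1 + 1·1 = 3.

3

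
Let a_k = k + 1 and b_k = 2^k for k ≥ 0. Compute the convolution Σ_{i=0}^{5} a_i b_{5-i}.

120

The convolution is the t^5 coefficient of A(t)B(t).
Σ = 1·32 + 2·16 + 3·8 + 4·4 + 5·2 + 6·1 = 120.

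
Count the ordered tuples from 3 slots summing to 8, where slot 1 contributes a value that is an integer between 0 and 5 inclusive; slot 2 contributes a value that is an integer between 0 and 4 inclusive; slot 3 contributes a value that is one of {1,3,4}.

13

The generating function for the choices is (1 + z + z^2 + z^3 + z^4 + z^5)·(1 + z + z^2 + z^3 + z^4)·(z + z^3 + z^4); the count is [z^8].
(1 + z + z^2 + z^3 + z^4 + z^5) has coefficients 1,1,1,1,1,1 for degrees 0…5.
(1 + z + z^2 + z^3 + z^4) has coefficients 1,1,1,1,1,0,0,0,0 for degrees 0…8.
Finally multiplying by (z + z^3 + z^4), the product of all factors after the first has coefficients 0,1,1,2,3,3,2,2,1 for degrees 0…8.
[z^8] = 1·1 + 1·2 + 1·2 + 1·3 + 1·3 + 1·2 = 13.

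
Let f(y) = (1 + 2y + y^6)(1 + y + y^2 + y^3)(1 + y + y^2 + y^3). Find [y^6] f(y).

(1 + 2y + y^6) has coefficients 1,2,0,0,0,0,1 for degrees 0…6.
(1 + y + y^2 + y^3) has coefficients 1,1,1,1,0,0,0 for degrees 0…6.
Finally multiplying by (1 + y + y^2 + y^3), the product of all factors after the first has coefficients 1,2,3,4,3,2,1 for degrees 0…6.
[y^6] = 1·1 + 2·2 + 1·1 = 6.

6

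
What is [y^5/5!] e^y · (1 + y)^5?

1546

The EGF product rule gives c_5 = Σ_{k_1+k_2=5} C(5; k_1,k_2) · ∏ g_i(k_i), where e^y gives (1)^k; (1+y)^5 gives the falling factorial (5)_k.
g_1(k) for k = 0…5: 1, 1, 1, 1, 1, 1.
g_2(k) for k = 0…5: 1, 5, 20, 60, 120, 120.
c_5 = Σ_k C(5,k)·g_1(k)·g_2(5−k) = 1·1·120 + 5·1·120 + 10·1·60 + 10·1·20 + 5·1·5 + 1·1·1 = 120 + 600 + 600 + 200 + 25 + 1 = 1546.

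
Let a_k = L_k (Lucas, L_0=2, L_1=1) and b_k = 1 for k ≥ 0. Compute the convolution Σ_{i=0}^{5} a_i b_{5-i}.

The convolution is the t^5 coefficient of A(t)B(t).
Σ = 2·1 + 1·1 + 3·1 + 4·1 + 7·1 + 11·1 = 28.

28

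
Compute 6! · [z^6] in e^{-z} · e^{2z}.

The EGF product rule gives c_6 = Σ_{k_1+k_2=6} C(6; k_1,k_2) · ∏ g_i(k_i), where e^{-z} gives (-1)^k; e^{2z} gives (2)^k.
g_1(k) for k = 0…6: 1, -1, 1, -1, 1, -1, 1.
g_2(k) for k = 0…6: 1, 2, 4, 8, 16, 32, 64.
c_6 = Σ_k C(6,k)·g_1(k)·g_2(6−k) = 1·1·64 + 6·(-1)·32 + 15·1·16 + 20·(-1)·8 + 15·1·4 + 6·(-1)·2 + 1·1·1 = 64 − 192 + 240 − 160 + 60 − 12 + 1 = 1.

1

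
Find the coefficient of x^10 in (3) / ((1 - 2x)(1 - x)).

Partial fractions give a closed form: a_n = (6)·2^n + (-3)·1^n.
At n = 10: a_10 = 6141.

6141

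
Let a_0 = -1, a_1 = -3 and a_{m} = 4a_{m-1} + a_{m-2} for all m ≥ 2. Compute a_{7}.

The ordinary generating function has denominator 1 - 4z - z^2.
Iterating the recurrence: a_0,…,a_{7} = -1, -3, -13, -55, -233, -987, -4181, -17711.

-17711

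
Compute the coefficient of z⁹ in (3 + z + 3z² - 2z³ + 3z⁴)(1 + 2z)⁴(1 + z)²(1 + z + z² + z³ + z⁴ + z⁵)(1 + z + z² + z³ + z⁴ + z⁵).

(3 + z + 3z² - 2z³ + 3z⁴) has coefficients 3,1,3,-2,3 for degrees 0…4.
(1 + 2z)⁴ has coefficients 1,8,24,32,16,0,0,0,0,0 for degrees 0…9.
Multiplying by (1 + z)² gives running coefficients 1,10,41,88,104,64,16,0,0,0 for degrees 0…9.
Multiplying by (1 + z + z² + z³ + z⁴ + z⁵) gives running coefficients 1,11,52,140,244,308,323,313,272,184 for degrees 0…9.
Finally multiplying by (1 + z + z² + z³ + z⁴ + z⁵), the product of all factors after the first has coefficients 1,12,64,204,448,756,1078,1380,1600,1644 for degrees 0…9.
[z⁹] = 3·1644 + 1·1600 + 3·1380 − 2·1078 + 3·756 = 10784.

10784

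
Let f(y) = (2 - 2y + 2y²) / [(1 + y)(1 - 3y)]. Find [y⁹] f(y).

The denominator gives the recurrence a_n = 2a_(n−1) + 3a_(n−2) for n ≥ 3; the numerator fixes a_0 = 2, a_1 = 2, a_2 = 12.
Iterating: 2, 2, 12, 30, 96, 282, 852, 2550, 7656, 22962, so a_9 = 22962.

22962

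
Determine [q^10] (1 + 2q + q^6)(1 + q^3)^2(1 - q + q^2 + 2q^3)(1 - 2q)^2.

-30

(1 + 2q + q^6) has coefficients 1,2,0,0,0,0,1 for degrees 0…6.
(1 + q^3)^2 has coefficients 1,0,0,2,0,0,1,0,0,0,0 for degrees 0…10.
Multiplying by (1 - q + q^2 + 2q^3) gives running coefficients 1,-1,1,4,-2,2,5,-1,1,2,0 for degrees 0…10.
Finally multiplying by (1 - 2q)^2, the product of all factors after the first has coefficients 1,-5,9,-4,-14,26,-11,-13,25,-6,-4 for degrees 0…10.
[q^10] = 1·(-4) + 2·(-6) + 1·(-14) = -30.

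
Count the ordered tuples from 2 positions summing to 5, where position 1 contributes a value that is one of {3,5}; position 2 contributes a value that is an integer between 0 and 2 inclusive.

2

The generating function for the choices is (q^3 + q^5)·(1 + q + q^2); the count is [q^5].
(q^3 + q^5) has coefficients 0,0,0,1,0,1 for degrees 0…5.
(1 + q + q^2) has coefficients 1,1,1,0,0,0 for degrees 0…5.
[q^5] = 1·1 + 1·1 = 2.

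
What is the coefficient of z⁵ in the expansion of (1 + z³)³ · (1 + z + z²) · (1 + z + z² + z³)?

10

(1 + z³)³ has coefficients 1,0,0,3,0,0 for degrees 0…5.
(1 + z + z²) has coefficients 1,1,1,0,0,0 for degrees 0…5.
Finally multiplying by (1 + z + z² + z³), the product of all factors after the first has coefficients 1,2,3,3,2,1 for degrees 0…5.
[z⁵] = 1·1 + 3·3 = 10.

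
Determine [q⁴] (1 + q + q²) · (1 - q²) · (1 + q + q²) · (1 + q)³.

(1 + q + q²) has coefficients 1,1,1 for degrees 0…2.
(1 - q²) has coefficients 1,0,-1,0,0 for degrees 0…4.
Multiplying by (1 + q + q²) gives running coefficients 1,1,0,-1,-1 for degrees 0…4.
Finally multiplying by (1 + q)³, the product of all factors after the first has coefficients 1,4,6,3,-3 for degrees 0…4.
[q⁴] = 1·(-3) + 1·3 + 1·6 = 6.

6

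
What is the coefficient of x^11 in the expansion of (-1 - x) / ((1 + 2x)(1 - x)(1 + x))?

Partial fractions give a closed form: a_n = (-2/3)·(-2)^n + (-1/3)·1^n.
At n = 11: a_11 = 1365.

1365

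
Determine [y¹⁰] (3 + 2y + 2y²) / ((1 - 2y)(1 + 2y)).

The denominator gives the recurrence a_n = 4a_(n−2) for n ≥ 3; the numerator fixes a_0 = 3, a_1 = 2, a_2 = 14.
Iterating: 3, 2, 14, 8, 56, 32, 224, 128, 896, 512, 3584, so a_10 = 3584.

3584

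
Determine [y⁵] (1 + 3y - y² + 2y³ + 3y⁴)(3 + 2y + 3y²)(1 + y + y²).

(1 + 3y - y² + 2y³ + 3y⁴) has coefficients 1,3,-1,2,3 for degrees 0…4.
(3 + 2y + 3y²) has coefficients 3,2,3,0,0,0 for degrees 0…5.
Finally multiplying by (1 + y + y²), the product of all factors after the first has coefficients 3,5,8,5,3,0 for degrees 0…5.
[y⁵] = 1·0 + 3·3 − 1·5 + 2·8 + 3·5 = 35.

35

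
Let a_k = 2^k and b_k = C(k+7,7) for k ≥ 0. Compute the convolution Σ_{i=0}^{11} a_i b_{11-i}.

This is [x^11] in the product of the two ordinary generating functions.
Σ = 1·31824 + 2·19448 + 4·11440 + 8·6435 + 16·3432 + 32·1716 + 64·792 + 128·330 + 256·120 + 512·36 + 1024·8 + 2048·1 = 430104.

430104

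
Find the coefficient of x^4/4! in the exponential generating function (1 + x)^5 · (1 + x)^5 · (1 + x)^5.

32760

The EGF product rule gives c_4 = Σ_{k_1+k_2+k_3=4} C(4; k_1,k_2,k_3) · ∏ g_i(k_i), where (1+x)^5 gives the falling factorial (5)_k; (1+x)^5 gives the falling factorial (5)_k; (1+x)^5 gives the falling factorial (5)_k.
g_1(k) for k = 0…4: 1, 5, 20, 60, 120.
g_2(k) for k = 0…4: 1, 5, 20, 60, 120.
g_3(k) for k = 0…4: 1, 5, 20, 60, 120.
First combine the last two factors: h(k) = Σ_j C(k,j)·g_2(j)·g_3(k−j) for k = 0…4: 1, 10, 90, 720, 5040.
c_4 = Σ_k C(4,k)·g_1(k)·h(4−k) = 1·1·5040 + 4·5·720 + 6·20·90 + 4·60·10 + 1·120·1 = 5040 + 14400 + 10800 + 2400 + 120 = 32760.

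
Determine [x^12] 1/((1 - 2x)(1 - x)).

The denominator gives the recurrence a_n = 3a_(n−1) − 2a_(n−2) for n ≥ 2; the numerator fixes a_0 = 1, a_1 = 3.
Iterating: 1, 3, 7, 15, 31, 63, 127, 255, 511, 1023, 2047, 4095, 8191, so a_12 = 8191.

8191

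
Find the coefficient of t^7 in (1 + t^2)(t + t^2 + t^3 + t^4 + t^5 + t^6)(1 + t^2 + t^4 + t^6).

(1 + t^2) has coefficients 1,0,1 for degrees 0…2.
(t + t^2 + t^3 + t^4 + t^5 + t^6) has coefficients 0,1,1,1,1,1,1,0 for degrees 0…7.
Finally multiplying by (1 + t^2 + t^4 + t^6), the product of all factors after the first has coefficients 0,1,1,2,2,3,3,3 for degrees 0…7.
[t^7] = 1·3 + 1·3 = 6.

6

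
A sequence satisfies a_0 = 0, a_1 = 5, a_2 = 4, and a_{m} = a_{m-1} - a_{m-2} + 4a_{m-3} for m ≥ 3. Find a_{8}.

156

The ordinary generating function has denominator 1 - q + q^2 - 4q^3.
Iterating the recurrence: a_0,…,a_{8} = 0, 5, 4, -1, 15, 32, 13, 41, 156.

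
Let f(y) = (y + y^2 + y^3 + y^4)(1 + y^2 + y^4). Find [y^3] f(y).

(y + y^2 + y^3 + y^4) has coefficients 0,1,1,1 for degrees 0…3.
(1 + y^2 + y^4) has coefficients 1,0,1,0 for degrees 0…3.
[y^3] = 1·1 + 1·0 + 1·1 = 2.

2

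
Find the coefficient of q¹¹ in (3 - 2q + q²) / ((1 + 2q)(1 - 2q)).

-2048

The denominator gives the recurrence a_n = 4a_(n−2) for n ≥ 3; the numerator fixes a_0 = 3, a_1 = -2, a_2 = 13.
Iterating: 3, -2, 13, -8, 52, -32, 208, -128, 832, -512, 3328, -2048, so a_11 = -2048.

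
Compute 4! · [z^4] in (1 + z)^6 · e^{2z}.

The EGF product rule gives c_4 = Σ_{k_1+k_2=4} C(4; k_1,k_2) · ∏ g_i(k_i), where (1+z)^6 gives the falling factorial (6)_k; e^{2z} gives (2)^k.
g_1(k) for k = 0…4: 1, 6, 30, 120, 360.
g_2(k) for k = 0…4: 1, 2, 4, 8, 16.
c_4 = Σ_k C(4,k)·g_1(k)·g_2(4−k) = 1·1·16 + 4·6·8 + 6·30·4 + 4·120·2 + 1·360·1 = 16 + 192 + 720 + 960 + 360 = 2248.

2248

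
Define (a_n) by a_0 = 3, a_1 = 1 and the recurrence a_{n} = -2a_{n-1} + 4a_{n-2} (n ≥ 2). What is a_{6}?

The ordinary generating function has denominator 1 + 2z - 4z^2.
Iterating the recurrence: a_0,…,a_{6} = 3, 1, 10, -16, 72, -208, 704.

704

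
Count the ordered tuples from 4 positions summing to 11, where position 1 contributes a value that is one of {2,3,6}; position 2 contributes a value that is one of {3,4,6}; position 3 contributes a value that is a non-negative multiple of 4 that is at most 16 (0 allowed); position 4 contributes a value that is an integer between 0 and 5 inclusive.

11

The generating function for the choices is (x^2 + x^3 + x^6)·(x^3 + x^4 + x^6)·(1 + x^4 + x^8 + x^12 + x^16)·(1 + x + x^2 + x^3 + x^4 + x^5); the count is [x^11].
(x^2 + x^3 + x^6) has coefficients 0,0,1,1,0,0,1 for degrees 0…6.
(x^3 + x^4 + x^6) has coefficients 0,0,0,1,1,0,1,0,0,0,0,0 for degrees 0…11.
Multiplying by (1 + x^4 + x^8 + x^12 + x^16) gives running coefficients 0,0,0,1,1,0,1,1,1,0,1,1 for degrees 0…11.
Finally multiplying by (1 + x + x^2 + x^3 + x^4 + x^5), the product of all factors after the first has coefficients 0,0,0,1,2,2,3,4,5,4,4,5 for degrees 0…11.
[x^11] = 1·4 + 1·5 + 1·2 = 11.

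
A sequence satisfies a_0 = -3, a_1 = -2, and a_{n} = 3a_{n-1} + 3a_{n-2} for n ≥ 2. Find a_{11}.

-2220291

The ordinary generating function has denominator 1 - 3x - 3x^2.
Iterating the recurrence: a_0,…,a_{11} = -3, -2, -15, -51, -198, -747, -2835, -10746, -40743, -154467, -585630, -2220291.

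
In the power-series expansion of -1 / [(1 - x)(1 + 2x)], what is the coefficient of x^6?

Partial fractions give a closed form: a_n = (-1/3)·1^n + (-2/3)·(-2)^n.
At n = 6: a_6 = -43.

-43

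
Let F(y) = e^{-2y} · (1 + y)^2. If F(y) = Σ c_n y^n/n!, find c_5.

-32

The EGF product rule gives c_5 = Σ_{k_1+k_2=5} C(5; k_1,k_2) · ∏ g_i(k_i), where e^{-2y} gives (-2)^k; (1+y)^2 gives the falling factorial (2)_k.
g_1(k) for k = 0…5: 1, -2, 4, -8, 16, -32.
g_2(k) for k = 0…5: 1, 2, 2, 0, 0, 0.
c_5 = Σ_k C(5,k)·g_1(k)·g_2(5−k) = 10·(-8)·2 + 5·16·2 + 1·(-32)·1 = −160 + 160 − 32 = -32.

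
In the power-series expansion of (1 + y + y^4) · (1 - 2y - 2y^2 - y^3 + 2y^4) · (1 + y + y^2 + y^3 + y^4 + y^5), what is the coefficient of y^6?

-8

(1 + y + y^4) has coefficients 1,1,0,0,1 for degrees 0…4.
(1 - 2y - 2y^2 - y^3 + 2y^4) has coefficients 1,-2,-2,-1,2,0,0 for degrees 0…6.
Finally multiplying by (1 + y + y^2 + y^3 + y^4 + y^5), the product of all factors after the first has coefficients 1,-1,-3,-4,-2,-2,-3 for degrees 0…6.
[y^6] = 1·(-3) + 1·(-2) + 1·(-3) = -8.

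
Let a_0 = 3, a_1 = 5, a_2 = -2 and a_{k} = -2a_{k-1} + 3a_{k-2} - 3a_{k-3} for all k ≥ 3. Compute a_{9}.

The ordinary generating function has denominator 1 + 2q - 3q^2 + 3q^3.
Iterating the recurrence: a_0,…,a_{9} = 3, 5, -2, 10, -41, 118, -389, 1255, -4031, 12994.

12994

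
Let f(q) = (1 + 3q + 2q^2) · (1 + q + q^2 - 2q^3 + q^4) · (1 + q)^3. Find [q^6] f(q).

(1 + 3q + 2q^2) has coefficients 1,3,2 for degrees 0…2.
(1 + q + q^2 - 2q^3 + q^4) has coefficients 1,1,1,-2,1,0,0 for degrees 0…6.
Finally multiplying by (1 + q)^3, the product of all factors after the first has coefficients 1,4,7,5,-1,-2,1 for degrees 0…6.
[q^6] = 1·1 + 3·(-2) + 2·(-1) = -7.

-7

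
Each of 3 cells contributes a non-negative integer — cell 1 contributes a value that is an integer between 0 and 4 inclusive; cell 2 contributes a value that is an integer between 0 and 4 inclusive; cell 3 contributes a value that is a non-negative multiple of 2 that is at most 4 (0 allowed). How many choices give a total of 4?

9

The generating function for the choices is (1 + q + q^2 + q^3 + q^4)·(1 + q + q^2 + q^3 + q^4)·(1 + q^2 + q^4); the count is [q^4].
(1 + q + q^2 + q^3 + q^4) has coefficients 1,1,1,1,1 for degrees 0…4.
(1 + q + q^2 + q^3 + q^4) has coefficients 1,1,1,1,1 for degrees 0…4.
Finally multiplying by (1 + q^2 + q^4), the product of all factors after the first has coefficients 1,1,2,2,3 for degrees 0…4.
[q^4] = 1·3 + 1·2 + 1·2 + 1·1 + 1·1 = 9.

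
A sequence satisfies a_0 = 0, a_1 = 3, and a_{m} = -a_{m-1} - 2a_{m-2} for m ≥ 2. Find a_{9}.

-51

The ordinary generating function has denominator 1 + t + 2t^2.
Iterating the recurrence: a_0,…,a_{9} = 0, 3, -3, -3, 9, -3, -15, 21, 9, -51.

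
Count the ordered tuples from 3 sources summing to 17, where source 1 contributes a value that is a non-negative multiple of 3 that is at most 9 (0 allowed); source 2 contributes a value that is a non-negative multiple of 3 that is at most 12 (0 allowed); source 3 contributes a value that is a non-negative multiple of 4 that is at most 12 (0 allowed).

4

The generating function for the choices is (1 + q^3 + q^6 + q^9)·(1 + q^3 + q^6 + q^9 + q^12)·(1 + q^4 + q^8 + q^12); the count is [q^17].
(1 + q^3 + q^6 + q^9) has coefficients 1,0,0,1,0,0,1,0,0,1 for degrees 0…9.
(1 + q^3 + q^6 + q^9 + q^12) has coefficients 1,0,0,1,0,0,1,0,0,1,0,0,1,0,0,0,0,0 for degrees 0…17.
Finally multiplying by (1 + q^4 + q^8 + q^12), the product of all factors after the first has coefficients 1,0,0,1,1,0,1,1,1,1,1,1,2,1,1,1,1,1 for degrees 0…17.
[q^17] = 1·1 + 1·1 + 1·1 + 1·1 = 4.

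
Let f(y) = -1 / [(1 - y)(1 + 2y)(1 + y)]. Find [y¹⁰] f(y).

Partial fractions give a closed form: a_n = (-1/6)·1^n + (-4/3)·(-2)^n + (1/2)·(-1)^n.
At n = 10: a_10 = -1365.

-1365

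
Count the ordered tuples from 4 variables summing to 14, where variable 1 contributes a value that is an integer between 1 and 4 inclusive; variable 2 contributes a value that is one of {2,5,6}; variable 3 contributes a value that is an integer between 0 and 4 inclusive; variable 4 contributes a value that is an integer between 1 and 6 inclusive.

The generating function for the choices is (y + y^2 + y^3 + y^4)·(y^2 + y^5 + y^6)·(1 + y + y^2 + y^3 + y^4)·(y + y^2 + y^3 + y^4 + y^5 + y^6); the count is [y^14].
(y + y^2 + y^3 + y^4) has coefficients 0,1,1,1,1 for degrees 0…4.
(y^2 + y^5 + y^6) has coefficients 0,0,1,0,0,1,1,0,0,0,0,0,0,0,0 for degrees 0…14.
Multiplying by (1 + y + y^2 + y^3 + y^4) gives running coefficients 0,0,1,1,1,2,3,2,2,2,1,0,0,0,0 for degrees 0…14.
Finally multiplying by (y + y^2 + y^3 + y^4 + y^5 + y^6), the product of all factors after the first has coefficients 0,0,0,1,2,3,5,8,10,11,12,12,10,7,5 for degrees 0…14.
[y^14] = 1·7 + 1·10 + 1·12 + 1·12 = 41.

41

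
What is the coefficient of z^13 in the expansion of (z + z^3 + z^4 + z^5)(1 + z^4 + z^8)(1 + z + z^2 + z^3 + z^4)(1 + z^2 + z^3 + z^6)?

(z + z^3 + z^4 + z^5) has coefficients 0,1,0,1,1,1 for degrees 0…5.
(1 + z^4 + z^8) has coefficients 1,0,0,0,1,0,0,0,1,0,0,0,0,0 for degrees 0…13.
Multiplying by (1 + z + z^2 + z^3 + z^4) gives running coefficients 1,1,1,1,2,1,1,1,2,1,1,1,1,0 for degrees 0…13.
Finally multiplying by (1 + z^2 + z^3 + z^6), the product of all factors after the first has coefficients 1,1,2,3,4,3,5,5,5,4,6,5,4,3 for degrees 0…13.
[z^13] = 1·4 + 1·6 + 1·4 + 1·5 = 19.

19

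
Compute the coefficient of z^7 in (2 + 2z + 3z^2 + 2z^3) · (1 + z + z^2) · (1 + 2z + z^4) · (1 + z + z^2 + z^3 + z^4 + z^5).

(2 + 2z + 3z^2 + 2z^3) has coefficients 2,2,3,2 for degrees 0…3.
(1 + z + z^2) has coefficients 1,1,1,0,0,0,0,0 for degrees 0…7.
Multiplying by (1 + 2z + z^4) gives running coefficients 1,3,3,2,1,1,1,0 for degrees 0…7.
Finally multiplying by (1 + z + z^2 + z^3 + z^4 + z^5), the product of all factors after the first has coefficients 1,4,7,9,10,11,11,8 for degrees 0…7.
[z^7] = 2·8 + 2·11 + 3·11 + 2·10 = 91.

91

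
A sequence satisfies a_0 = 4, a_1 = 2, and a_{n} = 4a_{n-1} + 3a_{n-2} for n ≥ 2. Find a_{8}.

The ordinary generating function has denominator 1 - 4q - 3q^2.
Iterating the recurrence: a_0,…,a_{8} = 4, 2, 20, 86, 404, 1874, 8708, 40454, 187940.

187940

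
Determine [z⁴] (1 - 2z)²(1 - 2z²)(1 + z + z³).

-4

(1 - 2z)² has coefficients 1,-4,4 for degrees 0…2.
(1 - 2z²) has coefficients 1,0,-2,0,0 for degrees 0…4.
Finally multiplying by (1 + z + z³), the product of all factors after the first has coefficients 1,1,-2,-1,0 for degrees 0…4.
[z⁴] = 1·0 − 4·(-1) + 4·(-2) = -4.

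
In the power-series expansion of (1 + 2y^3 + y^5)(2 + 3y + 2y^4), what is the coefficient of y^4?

(1 + 2y^3 + y^5) has coefficients 1,0,0,2,0 for degrees 0…4.
(2 + 3y + 2y^4) has coefficients 2,3,0,0,2 for degrees 0…4.
[y^4] = 1·2 + 2·3 = 8.

8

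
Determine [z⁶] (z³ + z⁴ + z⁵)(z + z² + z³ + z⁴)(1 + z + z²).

(z³ + z⁴ + z⁵) has coefficients 0,0,0,1,1,1 for degrees 0…5.
(z + z² + z³ + z⁴) has coefficients 0,1,1,1,1,0,0 for degrees 0…6.
Finally multiplying by (1 + z + z²), the product of all factors after the first has coefficients 0,1,2,3,3,2,1 for degrees 0…6.
[z⁶] = 1·3 + 1·2 + 1·1 = 6.

6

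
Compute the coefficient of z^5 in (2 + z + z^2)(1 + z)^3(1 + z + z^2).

13

(2 + z + z^2) has coefficients 2,1,1 for degrees 0…2.
(1 + z)^3 has coefficients 1,3,3,1,0,0 for degrees 0…5.
Finally multiplying by (1 + z + z^2), the product of all factors after the first has coefficients 1,4,7,7,4,1 for degrees 0…5.
[z^5] = 2·1 + 1·4 + 1·7 = 13.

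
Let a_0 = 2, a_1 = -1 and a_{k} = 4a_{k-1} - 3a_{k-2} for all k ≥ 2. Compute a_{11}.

The ordinary generating function has denominator 1 - 4y + 3y^2.
Iterating the recurrence: a_0,…,a_{11} = 2, -1, -10, -37, -118, -361, -1090, -3277, -9838, -29521, -88570, -265717.

-265717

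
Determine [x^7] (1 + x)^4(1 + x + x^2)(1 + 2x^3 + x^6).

27

(1 + x)^4 has coefficients 1,4,6,4,1 for degrees 0…4.
(1 + x + x^2) has coefficients 1,1,1,0,0,0,0,0 for degrees 0…7.
Finally multiplying by (1 + 2x^3 + x^6), the product of all factors after the first has coefficients 1,1,1,2,2,2,1,1 for degrees 0…7.
[x^7] = 1·1 + 4·1 + 6·2 + 4·2 + 1·2 = 27.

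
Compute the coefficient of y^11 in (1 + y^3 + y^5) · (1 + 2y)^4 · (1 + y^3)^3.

195

(1 + y^3 + y^5) has coefficients 1,0,0,1,0,1 for degrees 0…5.
(1 + 2y)^4 has coefficients 1,8,24,32,16,0,0,0,0,0,0,0 for degrees 0…11.
Finally multiplying by (1 + y^3)^3, the product of all factors after the first has coefficients 1,8,24,35,40,72,99,72,72,97,56,24 for degrees 0…11.
[y^11] = 1·24 + 1·72 + 1·99 = 195.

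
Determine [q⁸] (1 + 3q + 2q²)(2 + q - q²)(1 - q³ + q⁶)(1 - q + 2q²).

(1 + 3q + 2q²) has coefficients 1,3,2 for degrees 0…2.
(2 + q - q²) has coefficients 2,1,-1,0,0,0,0,0,0 for degrees 0…8.
Multiplying by (1 - q³ + q⁶) gives running coefficients 2,1,-1,-2,-1,1,2,1,-1 for degrees 0…8.
Finally multiplying by (1 - q + 2q²), the product of all factors after the first has coefficients 2,-1,2,1,-1,-2,-1,1,2 for degrees 0…8.
[q⁸] = 1·2 + 3·1 + 2·(-1) = 3.

3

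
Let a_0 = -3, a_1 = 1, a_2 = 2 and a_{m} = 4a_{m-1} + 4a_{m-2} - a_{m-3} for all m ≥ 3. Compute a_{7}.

The ordinary generating function has denominator 1 - 4z - 4z^2 + z^3.
Iterating the recurrence: a_0,…,a_{7} = -3, 1, 2, 15, 67, 326, 1557, 7465.

7465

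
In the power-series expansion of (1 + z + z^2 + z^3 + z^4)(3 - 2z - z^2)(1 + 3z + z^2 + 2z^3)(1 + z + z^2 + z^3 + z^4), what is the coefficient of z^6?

2

(1 + z + z^2 + z^3 + z^4) has coefficients 1,1,1,1,1 for degrees 0…4.
(3 - 2z - z^2) has coefficients 3,-2,-1,0,0,0,0 for degrees 0…6.
Multiplying by (1 + 3z + z^2 + 2z^3) gives running coefficients 3,7,-4,1,-5,-2,0 for degrees 0…6.
Finally multiplying by (1 + z + z^2 + z^3 + z^4), the product of all factors after the first has coefficients 3,10,6,7,2,-3,-10 for degrees 0…6.
[z^6] = 1·(-10) + 1·(-3) + 1·2 + 1·7 + 1·6 = 2.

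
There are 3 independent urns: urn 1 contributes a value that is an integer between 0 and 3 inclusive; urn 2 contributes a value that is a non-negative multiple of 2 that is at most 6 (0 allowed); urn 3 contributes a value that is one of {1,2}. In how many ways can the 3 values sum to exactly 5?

4

The generating function for the choices is (1 + t + t² + t³)·(1 + t² + t⁴ + t⁶)·(t + t²); the count is [t⁵].
(1 + t + t² + t³) has coefficients 1,1,1,1 for degrees 0…3.
(1 + t² + t⁴ + t⁶) has coefficients 1,0,1,0,1,0 for degrees 0…5.
Finally multiplying by (t + t²), the product of all factors after the first has coefficients 0,1,1,1,1,1 for degrees 0…5.
[t⁵] = 1·1 + 1·1 + 1·1 + 1·1 = 4.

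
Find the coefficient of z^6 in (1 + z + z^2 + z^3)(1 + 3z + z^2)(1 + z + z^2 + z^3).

10

(1 + z + z^2 + z^3) has coefficients 1,1,1,1 for degrees 0…3.
(1 + 3z + z^2) has coefficients 1,3,1,0,0,0,0 for degrees 0…6.
Finally multiplying by (1 + z + z^2 + z^3), the product of all factors after the first has coefficients 1,4,5,5,4,1,0 for degrees 0…6.
[z^6] = 1·0 + 1·1 + 1·4 + 1·5 = 10.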